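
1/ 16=0.06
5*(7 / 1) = 35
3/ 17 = 0.18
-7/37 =-0.19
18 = 18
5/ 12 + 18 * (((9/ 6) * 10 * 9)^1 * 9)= 262445/ 12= 21870.42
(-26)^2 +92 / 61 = 41328 / 61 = 677.51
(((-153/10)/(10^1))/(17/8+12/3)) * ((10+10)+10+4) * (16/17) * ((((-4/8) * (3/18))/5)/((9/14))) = 544/2625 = 0.21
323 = 323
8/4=2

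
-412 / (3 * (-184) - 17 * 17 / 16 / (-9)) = 59328 / 79199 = 0.75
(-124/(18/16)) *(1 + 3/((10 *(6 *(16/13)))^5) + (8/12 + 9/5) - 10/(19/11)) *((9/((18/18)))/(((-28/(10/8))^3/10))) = -371846188673468423/181377156104847360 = -2.05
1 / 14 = 0.07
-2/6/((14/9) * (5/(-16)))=24/35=0.69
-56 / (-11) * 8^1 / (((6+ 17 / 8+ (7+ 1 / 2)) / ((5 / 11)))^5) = 14680064 / 17300400390625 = 0.00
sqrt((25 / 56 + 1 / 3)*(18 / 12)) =sqrt(917) / 28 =1.08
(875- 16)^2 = 737881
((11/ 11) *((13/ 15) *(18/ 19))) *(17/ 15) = 442/ 475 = 0.93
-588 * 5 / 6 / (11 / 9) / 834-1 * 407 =-623038 / 1529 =-407.48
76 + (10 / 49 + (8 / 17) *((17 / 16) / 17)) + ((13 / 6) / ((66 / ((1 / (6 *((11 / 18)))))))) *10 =76.32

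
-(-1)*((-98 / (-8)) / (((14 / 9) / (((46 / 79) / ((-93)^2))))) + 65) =19739101 / 303676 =65.00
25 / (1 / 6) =150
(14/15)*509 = 7126/15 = 475.07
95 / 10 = 19 / 2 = 9.50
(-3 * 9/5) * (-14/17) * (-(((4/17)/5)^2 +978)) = -4349.23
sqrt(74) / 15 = 0.57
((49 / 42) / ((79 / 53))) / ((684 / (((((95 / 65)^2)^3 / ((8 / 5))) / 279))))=4593163645 / 183837940708032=0.00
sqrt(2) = 1.41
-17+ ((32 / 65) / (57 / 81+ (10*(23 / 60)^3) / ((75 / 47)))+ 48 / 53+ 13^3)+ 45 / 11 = 28354416338561 / 12974103571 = 2185.46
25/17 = 1.47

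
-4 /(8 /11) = -11 /2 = -5.50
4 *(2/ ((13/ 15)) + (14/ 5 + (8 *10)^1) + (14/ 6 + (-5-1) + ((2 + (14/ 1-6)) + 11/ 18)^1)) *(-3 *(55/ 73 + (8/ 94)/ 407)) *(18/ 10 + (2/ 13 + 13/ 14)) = -2399.56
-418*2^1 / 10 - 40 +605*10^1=29632 / 5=5926.40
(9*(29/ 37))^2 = 68121/ 1369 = 49.76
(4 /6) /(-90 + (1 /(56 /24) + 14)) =-14 /1587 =-0.01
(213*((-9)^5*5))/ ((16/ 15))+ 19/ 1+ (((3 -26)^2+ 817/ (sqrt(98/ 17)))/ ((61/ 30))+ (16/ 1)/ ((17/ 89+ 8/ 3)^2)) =-58956287.46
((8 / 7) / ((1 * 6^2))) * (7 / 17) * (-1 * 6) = -4 / 51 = -0.08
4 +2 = 6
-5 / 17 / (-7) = 5 / 119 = 0.04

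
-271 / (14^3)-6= -16735 / 2744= -6.10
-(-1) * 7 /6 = 7 /6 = 1.17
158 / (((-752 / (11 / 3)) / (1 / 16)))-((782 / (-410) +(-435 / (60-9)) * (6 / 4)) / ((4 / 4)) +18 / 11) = 9006018661 / 691870080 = 13.02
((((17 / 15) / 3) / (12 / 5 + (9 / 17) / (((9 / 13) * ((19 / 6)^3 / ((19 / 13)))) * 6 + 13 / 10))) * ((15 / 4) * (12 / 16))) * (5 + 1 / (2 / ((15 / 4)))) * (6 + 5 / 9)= 8585604775 / 431336448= 19.90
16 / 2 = 8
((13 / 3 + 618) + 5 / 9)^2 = 31427236 / 81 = 387990.57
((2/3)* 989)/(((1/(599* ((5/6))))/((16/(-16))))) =-2962055/9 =-329117.22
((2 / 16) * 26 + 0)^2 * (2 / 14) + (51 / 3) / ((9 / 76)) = 146225 / 1008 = 145.06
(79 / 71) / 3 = 79 / 213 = 0.37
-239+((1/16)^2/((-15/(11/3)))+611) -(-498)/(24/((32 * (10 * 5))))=386749429/11520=33572.00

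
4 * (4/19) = 16/19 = 0.84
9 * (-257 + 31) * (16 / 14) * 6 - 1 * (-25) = -97457 / 7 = -13922.43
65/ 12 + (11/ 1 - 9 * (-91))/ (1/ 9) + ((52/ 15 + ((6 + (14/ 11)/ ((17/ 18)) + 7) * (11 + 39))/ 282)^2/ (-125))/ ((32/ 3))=173234351255110591/ 23173956300000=7475.39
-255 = -255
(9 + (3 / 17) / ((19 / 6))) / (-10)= -585 / 646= -0.91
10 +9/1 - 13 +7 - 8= 5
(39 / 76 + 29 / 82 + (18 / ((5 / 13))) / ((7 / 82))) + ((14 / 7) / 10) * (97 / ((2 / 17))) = 77868337 / 109060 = 714.00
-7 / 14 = -1 / 2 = -0.50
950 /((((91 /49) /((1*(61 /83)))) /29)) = 10902.55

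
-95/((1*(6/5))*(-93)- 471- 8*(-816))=-475/29727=-0.02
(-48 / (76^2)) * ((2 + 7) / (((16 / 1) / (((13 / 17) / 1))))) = -0.00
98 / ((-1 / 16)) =-1568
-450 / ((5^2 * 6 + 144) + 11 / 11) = -90 / 59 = -1.53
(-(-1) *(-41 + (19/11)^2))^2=1445.26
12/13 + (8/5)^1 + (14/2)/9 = 1931/585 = 3.30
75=75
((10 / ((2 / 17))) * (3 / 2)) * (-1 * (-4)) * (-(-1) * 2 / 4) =255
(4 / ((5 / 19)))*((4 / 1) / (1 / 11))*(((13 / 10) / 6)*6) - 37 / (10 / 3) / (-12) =174073 / 200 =870.36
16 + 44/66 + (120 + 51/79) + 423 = 132794/237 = 560.31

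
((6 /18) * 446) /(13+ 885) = 223 /1347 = 0.17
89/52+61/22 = 2565/572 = 4.48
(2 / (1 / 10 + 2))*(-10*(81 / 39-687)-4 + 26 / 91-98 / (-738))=4597401140 / 705159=6519.67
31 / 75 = 0.41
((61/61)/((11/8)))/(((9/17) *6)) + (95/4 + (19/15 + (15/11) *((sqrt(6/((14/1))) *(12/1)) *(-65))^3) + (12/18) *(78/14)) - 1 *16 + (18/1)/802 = 216462293/16673580 - 21354840000 *sqrt(21)/539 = -181558745.37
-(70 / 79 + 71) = -5679 / 79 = -71.89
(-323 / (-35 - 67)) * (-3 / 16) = -19 / 32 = -0.59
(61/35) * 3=5.23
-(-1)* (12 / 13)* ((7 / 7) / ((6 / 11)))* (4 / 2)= 44 / 13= 3.38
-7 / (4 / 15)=-105 / 4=-26.25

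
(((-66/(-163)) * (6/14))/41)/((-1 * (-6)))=33/46781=0.00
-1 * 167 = -167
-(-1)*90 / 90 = 1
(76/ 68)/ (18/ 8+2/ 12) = 228/ 493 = 0.46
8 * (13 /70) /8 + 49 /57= 4171 /3990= 1.05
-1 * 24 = -24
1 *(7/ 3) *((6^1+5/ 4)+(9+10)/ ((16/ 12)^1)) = 301/ 6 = 50.17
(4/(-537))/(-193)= 4/103641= 0.00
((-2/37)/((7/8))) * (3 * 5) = -240/259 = -0.93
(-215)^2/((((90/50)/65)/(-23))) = -345531875/9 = -38392430.56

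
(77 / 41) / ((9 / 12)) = 308 / 123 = 2.50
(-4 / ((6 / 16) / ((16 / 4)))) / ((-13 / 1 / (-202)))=-25856 / 39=-662.97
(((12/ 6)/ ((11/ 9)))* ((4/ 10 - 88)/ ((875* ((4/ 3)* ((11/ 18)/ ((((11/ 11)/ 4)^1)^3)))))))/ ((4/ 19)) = -1011123/ 67760000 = -0.01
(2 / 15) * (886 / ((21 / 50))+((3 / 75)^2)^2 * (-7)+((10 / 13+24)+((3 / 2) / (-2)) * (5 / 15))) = 910302726731 / 3199218750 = 284.54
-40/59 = -0.68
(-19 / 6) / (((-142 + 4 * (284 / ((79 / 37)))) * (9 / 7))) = -1501 / 237708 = -0.01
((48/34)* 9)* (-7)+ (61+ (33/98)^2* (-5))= -4654465/163268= -28.51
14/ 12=7/ 6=1.17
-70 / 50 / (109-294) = 7 / 925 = 0.01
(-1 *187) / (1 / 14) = -2618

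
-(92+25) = -117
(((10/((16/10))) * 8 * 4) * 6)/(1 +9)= 120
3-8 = -5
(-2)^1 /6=-1 /3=-0.33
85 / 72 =1.18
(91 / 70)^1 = 13 / 10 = 1.30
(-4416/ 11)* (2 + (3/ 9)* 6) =-17664/ 11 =-1605.82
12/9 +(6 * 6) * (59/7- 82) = -55592/21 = -2647.24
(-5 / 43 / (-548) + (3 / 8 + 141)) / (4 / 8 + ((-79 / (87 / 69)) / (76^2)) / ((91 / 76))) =334075995071 / 1160114630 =287.97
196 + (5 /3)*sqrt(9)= 201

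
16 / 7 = 2.29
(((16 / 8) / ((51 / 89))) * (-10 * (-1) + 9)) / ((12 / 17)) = 1691 / 18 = 93.94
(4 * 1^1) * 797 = 3188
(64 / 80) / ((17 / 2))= 8 / 85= 0.09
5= 5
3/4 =0.75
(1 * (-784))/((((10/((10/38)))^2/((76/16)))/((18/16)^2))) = -3969/1216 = -3.26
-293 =-293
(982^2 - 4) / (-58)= -482160 / 29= -16626.21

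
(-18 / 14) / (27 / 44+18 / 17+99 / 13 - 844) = 87516 / 56817187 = 0.00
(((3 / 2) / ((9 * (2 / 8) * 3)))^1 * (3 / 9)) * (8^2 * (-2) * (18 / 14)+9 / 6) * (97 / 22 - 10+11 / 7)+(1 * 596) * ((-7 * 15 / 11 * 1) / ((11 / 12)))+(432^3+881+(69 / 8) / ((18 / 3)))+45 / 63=68828256533999 / 853776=80616293.42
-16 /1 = -16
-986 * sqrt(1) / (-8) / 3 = 493 / 12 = 41.08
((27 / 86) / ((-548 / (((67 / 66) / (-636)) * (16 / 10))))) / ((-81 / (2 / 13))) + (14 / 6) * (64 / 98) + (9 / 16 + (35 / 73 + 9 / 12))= 163402567264697 / 49280553962640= 3.32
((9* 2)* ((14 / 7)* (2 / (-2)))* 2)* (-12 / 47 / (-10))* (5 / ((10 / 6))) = -1296 / 235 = -5.51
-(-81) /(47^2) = 81 /2209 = 0.04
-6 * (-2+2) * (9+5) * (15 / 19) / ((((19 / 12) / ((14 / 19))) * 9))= 0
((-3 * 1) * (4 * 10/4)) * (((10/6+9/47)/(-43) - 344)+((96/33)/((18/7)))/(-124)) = 21339670700/2067483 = 10321.57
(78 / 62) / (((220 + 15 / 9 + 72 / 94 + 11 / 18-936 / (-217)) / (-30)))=-532980 / 3210667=-0.17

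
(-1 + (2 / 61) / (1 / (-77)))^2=46225 / 3721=12.42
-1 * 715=-715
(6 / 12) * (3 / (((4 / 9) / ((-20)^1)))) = -135 / 2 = -67.50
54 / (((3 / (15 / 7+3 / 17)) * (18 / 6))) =1656 / 119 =13.92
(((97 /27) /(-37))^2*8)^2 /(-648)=-708234248 /80676485676081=-0.00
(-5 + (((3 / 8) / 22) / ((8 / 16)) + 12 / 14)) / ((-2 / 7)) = 2531 / 176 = 14.38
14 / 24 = 7 / 12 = 0.58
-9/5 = -1.80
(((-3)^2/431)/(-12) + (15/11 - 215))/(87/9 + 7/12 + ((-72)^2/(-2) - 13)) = 4051433/49206839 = 0.08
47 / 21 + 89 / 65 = 4924 / 1365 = 3.61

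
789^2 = 622521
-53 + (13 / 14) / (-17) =-12627 / 238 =-53.05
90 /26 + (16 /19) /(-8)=829 /247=3.36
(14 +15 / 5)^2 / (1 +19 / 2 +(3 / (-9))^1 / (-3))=5202 / 191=27.24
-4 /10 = -0.40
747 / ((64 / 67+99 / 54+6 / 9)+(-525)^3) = -100098 / 19390218287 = -0.00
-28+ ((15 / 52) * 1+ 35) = 379 / 52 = 7.29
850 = 850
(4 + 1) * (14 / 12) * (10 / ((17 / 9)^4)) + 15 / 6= 1183055 / 167042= 7.08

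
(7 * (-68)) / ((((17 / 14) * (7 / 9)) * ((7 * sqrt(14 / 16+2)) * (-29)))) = 144 * sqrt(46) / 667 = 1.46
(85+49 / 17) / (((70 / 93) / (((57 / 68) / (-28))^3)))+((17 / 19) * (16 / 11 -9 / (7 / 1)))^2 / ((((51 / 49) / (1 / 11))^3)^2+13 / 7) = -875924784430460981391487160657 / 279613348291894630048606555156480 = -0.00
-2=-2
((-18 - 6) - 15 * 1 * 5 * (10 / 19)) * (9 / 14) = -5427 / 133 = -40.80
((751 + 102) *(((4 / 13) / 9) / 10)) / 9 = 1706 / 5265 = 0.32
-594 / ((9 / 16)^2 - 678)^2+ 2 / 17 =6614855090 / 56851285097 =0.12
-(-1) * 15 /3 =5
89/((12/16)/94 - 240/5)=-33464/18045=-1.85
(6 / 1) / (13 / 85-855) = -0.01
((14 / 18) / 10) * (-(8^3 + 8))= -40.44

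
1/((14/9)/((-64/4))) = -72/7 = -10.29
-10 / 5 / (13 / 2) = -4 / 13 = -0.31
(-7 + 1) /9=-2 /3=-0.67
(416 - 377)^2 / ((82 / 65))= 98865 / 82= 1205.67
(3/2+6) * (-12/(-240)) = 0.38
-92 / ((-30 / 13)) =598 / 15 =39.87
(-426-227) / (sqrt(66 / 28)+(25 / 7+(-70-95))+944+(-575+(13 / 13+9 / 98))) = -3.11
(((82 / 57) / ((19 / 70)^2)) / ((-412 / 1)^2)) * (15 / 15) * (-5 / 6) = -251125 / 2619616716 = -0.00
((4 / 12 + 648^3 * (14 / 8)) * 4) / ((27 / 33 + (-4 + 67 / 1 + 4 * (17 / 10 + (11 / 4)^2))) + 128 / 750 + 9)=31427294998000 / 1815641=17309200.99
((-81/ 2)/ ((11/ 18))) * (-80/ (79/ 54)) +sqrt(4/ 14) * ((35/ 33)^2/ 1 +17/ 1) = 19738 * sqrt(14)/ 7623 +3149280/ 869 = 3633.72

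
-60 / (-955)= 0.06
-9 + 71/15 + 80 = 1136/15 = 75.73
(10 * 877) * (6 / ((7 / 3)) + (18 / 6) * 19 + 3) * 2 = 7682520 / 7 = 1097502.86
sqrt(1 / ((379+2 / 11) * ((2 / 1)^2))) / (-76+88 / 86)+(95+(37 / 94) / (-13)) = 116053 / 1222-sqrt(45881) / 625456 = 94.97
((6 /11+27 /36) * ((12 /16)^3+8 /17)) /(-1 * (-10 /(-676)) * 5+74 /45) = 420913935 /571759232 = 0.74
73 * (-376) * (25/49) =-686200/49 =-14004.08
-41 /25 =-1.64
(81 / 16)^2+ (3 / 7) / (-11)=504429 / 19712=25.59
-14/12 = -7/6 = -1.17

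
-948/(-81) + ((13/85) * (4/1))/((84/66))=195742/16065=12.18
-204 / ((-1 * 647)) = 204 / 647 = 0.32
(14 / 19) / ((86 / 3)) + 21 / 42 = 859 / 1634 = 0.53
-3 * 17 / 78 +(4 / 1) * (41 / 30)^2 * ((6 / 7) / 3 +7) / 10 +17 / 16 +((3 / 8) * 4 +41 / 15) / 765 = 489317629 / 83538000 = 5.86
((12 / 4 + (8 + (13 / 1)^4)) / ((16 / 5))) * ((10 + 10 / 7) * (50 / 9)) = 11905000 / 21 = 566904.76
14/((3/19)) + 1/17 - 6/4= 8897/102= 87.23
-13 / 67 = -0.19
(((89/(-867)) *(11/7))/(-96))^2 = 958441/339450725376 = 0.00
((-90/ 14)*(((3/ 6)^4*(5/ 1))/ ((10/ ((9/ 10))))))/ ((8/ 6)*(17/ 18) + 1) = -0.08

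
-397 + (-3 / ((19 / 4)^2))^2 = -51735133 / 130321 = -396.98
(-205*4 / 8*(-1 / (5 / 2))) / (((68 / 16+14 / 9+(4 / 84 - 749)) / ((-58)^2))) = -34756848 / 187273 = -185.59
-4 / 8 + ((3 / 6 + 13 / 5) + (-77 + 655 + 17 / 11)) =32018 / 55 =582.15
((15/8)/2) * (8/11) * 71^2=75615/22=3437.05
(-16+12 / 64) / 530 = -253 / 8480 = -0.03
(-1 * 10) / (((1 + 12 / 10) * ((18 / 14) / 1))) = -350 / 99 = -3.54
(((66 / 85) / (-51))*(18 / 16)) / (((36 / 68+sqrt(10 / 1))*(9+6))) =297 / 4775300-33*sqrt(10) / 280900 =-0.00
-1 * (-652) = 652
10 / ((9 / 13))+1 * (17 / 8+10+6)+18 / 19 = 45851 / 1368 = 33.52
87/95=0.92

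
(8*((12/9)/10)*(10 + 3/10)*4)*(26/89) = 85696/6675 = 12.84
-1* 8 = -8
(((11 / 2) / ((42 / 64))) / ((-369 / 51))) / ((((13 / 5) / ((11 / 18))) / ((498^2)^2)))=-62477930430080 / 3731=-16745625952.85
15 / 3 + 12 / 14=41 / 7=5.86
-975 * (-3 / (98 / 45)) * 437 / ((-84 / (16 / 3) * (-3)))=4260750 / 343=12422.01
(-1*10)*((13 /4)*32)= -1040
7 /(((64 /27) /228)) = 673.31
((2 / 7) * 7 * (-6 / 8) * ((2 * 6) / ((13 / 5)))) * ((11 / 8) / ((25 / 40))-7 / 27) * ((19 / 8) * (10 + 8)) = -7467 / 13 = -574.38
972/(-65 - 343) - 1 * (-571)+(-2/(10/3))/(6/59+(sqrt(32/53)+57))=41772 * sqrt(106)/3007235705+58137813328739/102246013970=568.61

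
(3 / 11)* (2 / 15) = 2 / 55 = 0.04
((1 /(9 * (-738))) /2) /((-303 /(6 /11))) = 1 /7379262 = 0.00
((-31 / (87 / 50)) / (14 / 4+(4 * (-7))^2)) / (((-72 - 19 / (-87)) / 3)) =124 / 131145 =0.00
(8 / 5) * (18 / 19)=144 / 95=1.52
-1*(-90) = 90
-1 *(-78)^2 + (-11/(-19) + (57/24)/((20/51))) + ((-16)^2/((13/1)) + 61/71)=-16994933687/2805920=-6056.81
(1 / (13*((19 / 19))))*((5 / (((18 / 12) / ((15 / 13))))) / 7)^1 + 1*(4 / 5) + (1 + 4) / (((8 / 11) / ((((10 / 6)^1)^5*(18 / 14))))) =146310487 / 1277640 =114.52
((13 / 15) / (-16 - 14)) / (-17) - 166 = -1269887 / 7650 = -166.00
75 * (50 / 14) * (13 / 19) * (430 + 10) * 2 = 21450000 / 133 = 161278.20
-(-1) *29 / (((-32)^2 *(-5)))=-29 / 5120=-0.01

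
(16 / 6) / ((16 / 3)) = 0.50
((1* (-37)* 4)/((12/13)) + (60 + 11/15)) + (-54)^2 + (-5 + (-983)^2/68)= 5787321/340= 17021.53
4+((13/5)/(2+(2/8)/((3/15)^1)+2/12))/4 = 859/205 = 4.19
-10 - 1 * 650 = -660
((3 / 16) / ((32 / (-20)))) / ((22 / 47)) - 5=-14785 / 2816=-5.25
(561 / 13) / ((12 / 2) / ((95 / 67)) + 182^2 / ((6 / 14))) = 14535 / 26033878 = 0.00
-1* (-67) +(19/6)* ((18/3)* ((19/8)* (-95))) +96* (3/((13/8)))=-420435/104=-4042.64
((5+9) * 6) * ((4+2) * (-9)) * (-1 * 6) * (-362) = -9852192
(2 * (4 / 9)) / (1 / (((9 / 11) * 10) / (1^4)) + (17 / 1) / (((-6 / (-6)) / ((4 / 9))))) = 80 / 691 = 0.12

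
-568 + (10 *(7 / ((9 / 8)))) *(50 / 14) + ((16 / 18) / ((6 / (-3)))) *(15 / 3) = -348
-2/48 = -1/24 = -0.04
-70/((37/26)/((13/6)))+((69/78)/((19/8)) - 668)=-21226354/27417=-774.20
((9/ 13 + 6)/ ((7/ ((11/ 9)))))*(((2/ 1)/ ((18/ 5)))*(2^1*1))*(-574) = -261580/ 351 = -745.24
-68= -68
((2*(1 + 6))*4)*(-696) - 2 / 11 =-428738 / 11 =-38976.18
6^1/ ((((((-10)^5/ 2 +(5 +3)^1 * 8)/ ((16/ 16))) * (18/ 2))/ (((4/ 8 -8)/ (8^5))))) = 5/ 1636302848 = 0.00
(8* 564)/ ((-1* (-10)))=2256/ 5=451.20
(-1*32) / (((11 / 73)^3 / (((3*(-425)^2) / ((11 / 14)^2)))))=-1322128736880000 / 161051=-8209379245.58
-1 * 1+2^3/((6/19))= 73/3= 24.33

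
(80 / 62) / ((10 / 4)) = 16 / 31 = 0.52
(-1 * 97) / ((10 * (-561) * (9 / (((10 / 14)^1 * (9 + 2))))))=97 / 6426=0.02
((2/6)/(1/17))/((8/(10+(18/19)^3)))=632587/82308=7.69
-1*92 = -92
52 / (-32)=-13 / 8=-1.62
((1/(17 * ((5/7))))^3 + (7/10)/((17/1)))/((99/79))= 1349873/40532250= 0.03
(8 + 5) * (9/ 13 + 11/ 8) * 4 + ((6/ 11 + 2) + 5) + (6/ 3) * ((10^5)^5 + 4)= 440000000000000000000002707/ 22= 20000000000000000000000120.00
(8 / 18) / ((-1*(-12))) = 1 / 27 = 0.04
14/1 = 14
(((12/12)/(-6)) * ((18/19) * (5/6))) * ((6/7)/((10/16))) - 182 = -24230/133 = -182.18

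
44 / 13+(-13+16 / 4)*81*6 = -56818 / 13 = -4370.62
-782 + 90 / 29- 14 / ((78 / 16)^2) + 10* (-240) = -140243932 / 44109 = -3179.49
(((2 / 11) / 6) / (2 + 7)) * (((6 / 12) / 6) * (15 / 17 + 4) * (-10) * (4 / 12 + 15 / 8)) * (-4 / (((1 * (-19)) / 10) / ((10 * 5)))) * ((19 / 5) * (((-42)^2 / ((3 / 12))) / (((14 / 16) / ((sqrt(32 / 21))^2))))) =-2252288000 / 15147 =-148695.32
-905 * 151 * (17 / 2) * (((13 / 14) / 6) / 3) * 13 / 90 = -78521963 / 9072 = -8655.42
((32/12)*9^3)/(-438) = -324/73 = -4.44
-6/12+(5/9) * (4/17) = -113/306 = -0.37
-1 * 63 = -63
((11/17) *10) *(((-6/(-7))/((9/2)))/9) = 0.14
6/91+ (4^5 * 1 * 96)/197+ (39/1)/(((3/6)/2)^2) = 20133294/17927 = 1123.07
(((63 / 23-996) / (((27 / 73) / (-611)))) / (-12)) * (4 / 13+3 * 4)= -1045082600 / 621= -1682902.74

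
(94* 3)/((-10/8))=-1128/5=-225.60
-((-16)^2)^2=-65536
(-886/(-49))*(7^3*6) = 37212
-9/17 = -0.53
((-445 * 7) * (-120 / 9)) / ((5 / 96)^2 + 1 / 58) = 11100364800 / 5333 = 2081448.49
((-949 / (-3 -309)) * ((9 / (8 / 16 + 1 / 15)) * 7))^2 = 528770025 / 4624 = 114353.38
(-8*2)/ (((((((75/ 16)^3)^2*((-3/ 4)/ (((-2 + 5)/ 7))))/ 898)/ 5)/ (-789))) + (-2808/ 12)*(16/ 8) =-292460409353876/ 83056640625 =-3521.22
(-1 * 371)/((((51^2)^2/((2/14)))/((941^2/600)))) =-46930493/4059120600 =-0.01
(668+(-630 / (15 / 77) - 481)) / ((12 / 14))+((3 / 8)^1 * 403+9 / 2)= -81581 / 24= -3399.21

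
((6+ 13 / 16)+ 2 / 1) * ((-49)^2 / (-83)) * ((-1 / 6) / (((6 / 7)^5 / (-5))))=-9483097645 / 20653056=-459.16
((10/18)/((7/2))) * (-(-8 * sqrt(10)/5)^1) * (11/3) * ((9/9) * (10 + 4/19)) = 34144 * sqrt(10)/3591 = 30.07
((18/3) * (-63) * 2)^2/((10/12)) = 3429216/5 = 685843.20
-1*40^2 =-1600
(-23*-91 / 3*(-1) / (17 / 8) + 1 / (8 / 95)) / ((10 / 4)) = -129107 / 1020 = -126.58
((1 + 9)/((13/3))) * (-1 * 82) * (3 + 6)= -22140/13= -1703.08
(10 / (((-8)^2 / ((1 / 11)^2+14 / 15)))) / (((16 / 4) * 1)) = 1709 / 46464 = 0.04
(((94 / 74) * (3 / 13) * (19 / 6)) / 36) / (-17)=-893 / 588744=-0.00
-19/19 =-1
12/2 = 6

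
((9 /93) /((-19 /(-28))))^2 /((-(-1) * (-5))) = -7056 /1734605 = -0.00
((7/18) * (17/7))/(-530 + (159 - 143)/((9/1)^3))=-0.00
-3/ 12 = -1/ 4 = -0.25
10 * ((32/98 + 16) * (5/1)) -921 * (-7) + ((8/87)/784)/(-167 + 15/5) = 1450864001/199752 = 7263.33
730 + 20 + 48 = 798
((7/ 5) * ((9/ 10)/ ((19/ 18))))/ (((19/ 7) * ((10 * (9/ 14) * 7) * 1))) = 441/ 45125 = 0.01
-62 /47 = -1.32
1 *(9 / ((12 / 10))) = 15 / 2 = 7.50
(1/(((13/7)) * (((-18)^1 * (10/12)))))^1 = -7/195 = -0.04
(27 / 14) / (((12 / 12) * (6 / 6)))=27 / 14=1.93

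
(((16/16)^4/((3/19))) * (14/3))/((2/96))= 1418.67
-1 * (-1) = 1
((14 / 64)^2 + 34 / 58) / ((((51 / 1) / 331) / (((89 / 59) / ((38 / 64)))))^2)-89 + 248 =1653241169200 / 4988798631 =331.39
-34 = -34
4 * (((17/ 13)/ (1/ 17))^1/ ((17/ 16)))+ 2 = 1114/ 13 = 85.69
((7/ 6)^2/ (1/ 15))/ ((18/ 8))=245/ 27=9.07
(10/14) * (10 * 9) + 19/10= 4633/70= 66.19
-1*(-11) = 11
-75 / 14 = -5.36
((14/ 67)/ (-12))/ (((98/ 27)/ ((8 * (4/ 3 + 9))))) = -186/ 469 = -0.40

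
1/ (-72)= -1/ 72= -0.01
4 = 4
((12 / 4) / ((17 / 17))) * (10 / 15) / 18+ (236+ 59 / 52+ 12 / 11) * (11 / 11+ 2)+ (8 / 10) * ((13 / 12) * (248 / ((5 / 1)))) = 97525559 / 128700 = 757.77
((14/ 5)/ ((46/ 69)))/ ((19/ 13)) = 273/ 95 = 2.87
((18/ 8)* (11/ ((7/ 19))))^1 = 1881/ 28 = 67.18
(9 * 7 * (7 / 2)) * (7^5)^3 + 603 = 2093674625886069 / 2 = 1046837312943034.50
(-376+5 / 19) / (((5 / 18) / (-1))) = 1352.65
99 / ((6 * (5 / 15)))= 99 / 2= 49.50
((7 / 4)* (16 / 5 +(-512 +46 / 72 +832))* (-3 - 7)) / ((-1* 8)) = 408037 / 576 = 708.40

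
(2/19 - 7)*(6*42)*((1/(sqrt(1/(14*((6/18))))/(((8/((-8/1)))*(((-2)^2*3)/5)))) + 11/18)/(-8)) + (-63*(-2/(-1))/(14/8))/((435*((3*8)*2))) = 1462577/11020 - 16506*sqrt(42)/95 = -993.29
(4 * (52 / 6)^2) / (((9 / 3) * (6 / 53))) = 884.64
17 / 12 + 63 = 773 / 12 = 64.42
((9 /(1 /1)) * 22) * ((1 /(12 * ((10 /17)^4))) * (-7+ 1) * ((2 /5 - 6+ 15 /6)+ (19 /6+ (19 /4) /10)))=-35830509 /80000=-447.88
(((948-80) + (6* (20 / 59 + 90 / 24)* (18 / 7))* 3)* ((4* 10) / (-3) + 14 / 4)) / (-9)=436649 / 378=1155.16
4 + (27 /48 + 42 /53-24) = -15811 /848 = -18.65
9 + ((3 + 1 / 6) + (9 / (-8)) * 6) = 65 / 12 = 5.42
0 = 0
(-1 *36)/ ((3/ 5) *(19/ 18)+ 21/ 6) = -270/ 31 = -8.71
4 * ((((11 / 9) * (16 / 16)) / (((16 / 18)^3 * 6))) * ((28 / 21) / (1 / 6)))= 297 / 32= 9.28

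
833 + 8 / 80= 8331 / 10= 833.10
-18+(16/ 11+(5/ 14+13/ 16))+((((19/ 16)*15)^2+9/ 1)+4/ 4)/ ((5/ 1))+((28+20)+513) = 12045633/ 19712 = 611.08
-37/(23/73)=-2701/23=-117.43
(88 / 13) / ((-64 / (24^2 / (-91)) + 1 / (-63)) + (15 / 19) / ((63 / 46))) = 17556 / 27677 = 0.63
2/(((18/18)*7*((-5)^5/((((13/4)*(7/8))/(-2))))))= 13/100000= 0.00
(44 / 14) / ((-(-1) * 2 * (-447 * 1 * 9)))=-11 / 28161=-0.00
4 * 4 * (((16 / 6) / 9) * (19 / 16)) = 152 / 27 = 5.63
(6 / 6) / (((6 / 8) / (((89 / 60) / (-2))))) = -89 / 90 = -0.99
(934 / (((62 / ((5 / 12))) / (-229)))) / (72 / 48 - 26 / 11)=5881865 / 3534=1664.36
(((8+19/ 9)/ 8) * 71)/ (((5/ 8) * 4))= 6461/ 180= 35.89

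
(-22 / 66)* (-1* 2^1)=2 / 3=0.67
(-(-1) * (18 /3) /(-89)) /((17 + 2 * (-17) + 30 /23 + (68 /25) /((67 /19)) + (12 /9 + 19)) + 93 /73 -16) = 50621850 /6996051569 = 0.01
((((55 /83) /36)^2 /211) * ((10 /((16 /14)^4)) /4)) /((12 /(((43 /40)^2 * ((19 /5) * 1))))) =10206293251 /11852086304047104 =0.00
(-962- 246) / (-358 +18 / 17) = 5134 / 1517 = 3.38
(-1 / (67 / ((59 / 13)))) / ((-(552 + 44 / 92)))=1357 / 11067797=0.00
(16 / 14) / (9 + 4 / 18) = 72 / 581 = 0.12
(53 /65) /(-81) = -53 /5265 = -0.01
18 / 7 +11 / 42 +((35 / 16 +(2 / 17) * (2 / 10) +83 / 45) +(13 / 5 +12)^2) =13466987 / 61200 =220.05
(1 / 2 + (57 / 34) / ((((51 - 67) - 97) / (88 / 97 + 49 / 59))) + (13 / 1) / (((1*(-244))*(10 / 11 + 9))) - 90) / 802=-1539900690825 / 13794084496408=-0.11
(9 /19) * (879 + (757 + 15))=14859 /19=782.05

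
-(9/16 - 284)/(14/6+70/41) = 557805/7952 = 70.15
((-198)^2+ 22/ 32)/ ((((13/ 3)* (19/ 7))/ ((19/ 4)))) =13172775/ 832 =15832.66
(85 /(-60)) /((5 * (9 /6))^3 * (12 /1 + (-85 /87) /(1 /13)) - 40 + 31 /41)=40426 /9560739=0.00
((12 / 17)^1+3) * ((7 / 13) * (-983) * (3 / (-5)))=1300509 / 1105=1176.93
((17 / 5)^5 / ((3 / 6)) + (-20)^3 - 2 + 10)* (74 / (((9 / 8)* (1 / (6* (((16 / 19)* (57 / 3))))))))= -419330857984 / 9375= -44728624.85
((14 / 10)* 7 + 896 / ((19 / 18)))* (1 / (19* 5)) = 81571 / 9025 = 9.04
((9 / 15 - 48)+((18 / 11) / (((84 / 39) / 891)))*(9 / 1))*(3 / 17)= 74673 / 70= 1066.76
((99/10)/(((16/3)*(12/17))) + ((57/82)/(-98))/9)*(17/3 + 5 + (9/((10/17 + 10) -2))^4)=669839429077703/21460891502592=31.21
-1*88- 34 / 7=-650 / 7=-92.86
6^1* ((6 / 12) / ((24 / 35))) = 35 / 8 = 4.38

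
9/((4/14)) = 63/2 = 31.50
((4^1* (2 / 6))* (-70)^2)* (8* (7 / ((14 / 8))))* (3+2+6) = 6899200 / 3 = 2299733.33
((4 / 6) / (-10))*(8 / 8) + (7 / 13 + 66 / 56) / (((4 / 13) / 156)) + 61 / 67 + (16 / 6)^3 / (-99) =21843068969 / 25072740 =871.19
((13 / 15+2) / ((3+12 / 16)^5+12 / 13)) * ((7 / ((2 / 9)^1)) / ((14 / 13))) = 1860352 / 16473605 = 0.11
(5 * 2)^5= 100000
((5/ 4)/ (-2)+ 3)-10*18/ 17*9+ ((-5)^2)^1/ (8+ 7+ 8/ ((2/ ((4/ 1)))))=-388347/ 4216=-92.11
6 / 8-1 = -1 / 4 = -0.25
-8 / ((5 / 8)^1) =-64 / 5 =-12.80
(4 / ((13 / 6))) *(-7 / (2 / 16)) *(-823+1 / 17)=85079.46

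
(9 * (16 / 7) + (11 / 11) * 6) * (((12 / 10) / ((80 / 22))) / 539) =279 / 17150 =0.02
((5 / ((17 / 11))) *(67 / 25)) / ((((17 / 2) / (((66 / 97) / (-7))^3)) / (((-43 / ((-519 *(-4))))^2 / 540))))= -1813771003 / 2436923417436503100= -0.00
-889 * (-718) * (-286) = -182554372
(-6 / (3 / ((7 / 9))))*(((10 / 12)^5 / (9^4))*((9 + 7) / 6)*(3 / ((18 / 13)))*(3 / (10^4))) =-455 / 2754990144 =-0.00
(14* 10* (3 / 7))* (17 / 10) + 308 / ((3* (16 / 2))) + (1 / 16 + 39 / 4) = 5983 / 48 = 124.65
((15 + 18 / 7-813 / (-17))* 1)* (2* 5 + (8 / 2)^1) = 915.53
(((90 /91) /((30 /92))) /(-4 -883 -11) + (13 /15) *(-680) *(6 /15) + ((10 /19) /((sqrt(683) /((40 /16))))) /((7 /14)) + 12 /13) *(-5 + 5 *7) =-287827508 /40859 + 1500 *sqrt(683) /12977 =-7041.39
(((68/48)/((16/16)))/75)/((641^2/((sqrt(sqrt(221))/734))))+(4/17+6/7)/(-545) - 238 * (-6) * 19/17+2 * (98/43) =17 * 221^(1/4)/271427988600+892714986/557753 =1600.56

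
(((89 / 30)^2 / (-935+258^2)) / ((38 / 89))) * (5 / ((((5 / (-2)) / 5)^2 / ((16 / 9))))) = 5639752 / 505015155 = 0.01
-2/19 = -0.11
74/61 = 1.21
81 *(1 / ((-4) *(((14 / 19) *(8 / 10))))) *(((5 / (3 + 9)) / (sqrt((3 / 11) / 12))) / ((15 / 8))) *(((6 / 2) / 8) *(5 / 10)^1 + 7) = -98325 *sqrt(11) / 896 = -363.96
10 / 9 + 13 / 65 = 59 / 45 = 1.31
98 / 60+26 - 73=-1361 / 30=-45.37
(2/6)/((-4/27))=-9/4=-2.25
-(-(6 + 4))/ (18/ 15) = 25/ 3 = 8.33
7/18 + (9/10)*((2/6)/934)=32717/84060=0.39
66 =66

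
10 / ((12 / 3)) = 5 / 2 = 2.50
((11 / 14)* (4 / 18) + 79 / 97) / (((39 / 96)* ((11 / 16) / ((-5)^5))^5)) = -60440000000000000000000000000 / 12794374593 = -4723951105282446375.85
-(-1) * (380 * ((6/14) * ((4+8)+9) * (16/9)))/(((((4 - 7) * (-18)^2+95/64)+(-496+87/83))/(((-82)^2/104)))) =-27145594880/101199319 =-268.24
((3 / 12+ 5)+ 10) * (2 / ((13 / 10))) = 305 / 13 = 23.46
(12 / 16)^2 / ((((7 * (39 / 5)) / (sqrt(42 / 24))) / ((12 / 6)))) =15 * sqrt(7) / 1456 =0.03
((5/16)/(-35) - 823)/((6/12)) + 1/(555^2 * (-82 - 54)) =-60334743404/36654975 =-1646.02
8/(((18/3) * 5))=4/15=0.27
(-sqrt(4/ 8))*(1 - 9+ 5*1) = 3*sqrt(2)/ 2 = 2.12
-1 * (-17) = 17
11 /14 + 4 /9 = 155 /126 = 1.23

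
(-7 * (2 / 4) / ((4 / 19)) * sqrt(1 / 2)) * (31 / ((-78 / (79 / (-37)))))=-325717 * sqrt(2) / 46176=-9.98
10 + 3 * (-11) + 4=-19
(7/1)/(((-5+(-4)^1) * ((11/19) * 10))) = -133/990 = -0.13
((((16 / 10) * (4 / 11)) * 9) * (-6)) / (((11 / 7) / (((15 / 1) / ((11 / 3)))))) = -108864 / 1331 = -81.79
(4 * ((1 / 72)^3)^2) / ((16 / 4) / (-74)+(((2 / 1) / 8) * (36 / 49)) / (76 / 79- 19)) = -861175 / 1926678752722944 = -0.00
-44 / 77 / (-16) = 1 / 28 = 0.04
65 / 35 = 13 / 7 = 1.86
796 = 796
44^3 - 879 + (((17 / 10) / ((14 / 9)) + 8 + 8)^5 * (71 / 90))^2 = 31041572330595937192615431890915642209 / 23429627053056000000000000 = 1324885464898.90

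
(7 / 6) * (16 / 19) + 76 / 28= 1475 / 399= 3.70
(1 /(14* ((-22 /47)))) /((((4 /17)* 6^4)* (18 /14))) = -799 /2052864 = -0.00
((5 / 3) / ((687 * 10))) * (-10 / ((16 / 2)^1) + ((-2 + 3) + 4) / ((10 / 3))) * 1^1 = 1 / 16488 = 0.00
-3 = -3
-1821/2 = -910.50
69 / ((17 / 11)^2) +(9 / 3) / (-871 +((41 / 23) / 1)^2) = 1277461193 / 44224514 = 28.89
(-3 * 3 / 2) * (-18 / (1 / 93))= 7533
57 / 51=19 / 17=1.12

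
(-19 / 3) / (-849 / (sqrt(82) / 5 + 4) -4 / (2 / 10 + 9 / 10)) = 0.04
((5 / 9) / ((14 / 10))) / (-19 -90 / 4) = -50 / 5229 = -0.01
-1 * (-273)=273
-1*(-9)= 9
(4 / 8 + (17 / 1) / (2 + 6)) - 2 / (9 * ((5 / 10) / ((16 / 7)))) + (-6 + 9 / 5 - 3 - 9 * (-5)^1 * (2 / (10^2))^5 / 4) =-88056249433 / 15750000000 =-5.59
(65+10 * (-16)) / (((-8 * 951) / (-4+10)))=95 / 1268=0.07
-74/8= -37/4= -9.25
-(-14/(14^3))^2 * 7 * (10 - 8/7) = -31/19208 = -0.00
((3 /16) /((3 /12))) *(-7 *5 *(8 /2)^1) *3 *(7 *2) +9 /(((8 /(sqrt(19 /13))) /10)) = -4396.40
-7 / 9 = -0.78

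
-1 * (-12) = 12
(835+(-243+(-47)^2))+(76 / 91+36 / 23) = 5867517 / 2093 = 2803.40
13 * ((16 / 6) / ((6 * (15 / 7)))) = 364 / 135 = 2.70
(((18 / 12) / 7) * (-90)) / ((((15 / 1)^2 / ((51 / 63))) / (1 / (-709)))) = 17 / 173705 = 0.00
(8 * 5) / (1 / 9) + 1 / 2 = 721 / 2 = 360.50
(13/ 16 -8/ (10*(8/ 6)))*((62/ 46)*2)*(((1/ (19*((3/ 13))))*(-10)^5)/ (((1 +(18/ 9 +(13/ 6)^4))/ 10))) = -73990800000/ 14180213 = -5217.89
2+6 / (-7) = 8 / 7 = 1.14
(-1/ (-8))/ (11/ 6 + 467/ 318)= 53/ 1400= 0.04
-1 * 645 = -645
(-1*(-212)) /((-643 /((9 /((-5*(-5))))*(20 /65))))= -7632 /208975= -0.04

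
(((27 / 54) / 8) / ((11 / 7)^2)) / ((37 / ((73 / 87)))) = 3577 / 6231984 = 0.00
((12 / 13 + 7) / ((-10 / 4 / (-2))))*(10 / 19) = 824 / 247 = 3.34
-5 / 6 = -0.83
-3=-3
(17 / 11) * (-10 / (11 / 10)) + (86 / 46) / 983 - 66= -218985571 / 2735689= -80.05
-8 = -8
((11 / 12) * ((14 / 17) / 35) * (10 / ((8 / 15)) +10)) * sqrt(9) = 253 / 136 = 1.86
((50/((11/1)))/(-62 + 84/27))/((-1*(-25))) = -9/2915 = -0.00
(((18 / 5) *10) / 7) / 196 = 9 / 343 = 0.03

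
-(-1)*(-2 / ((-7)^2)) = -2 / 49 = -0.04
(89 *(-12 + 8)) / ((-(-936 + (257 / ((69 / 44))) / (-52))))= -319332 / 842419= -0.38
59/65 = 0.91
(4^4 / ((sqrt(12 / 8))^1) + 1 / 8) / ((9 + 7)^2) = 1 / 2048 + sqrt(6) / 3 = 0.82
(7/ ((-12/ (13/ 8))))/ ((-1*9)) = 91/ 864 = 0.11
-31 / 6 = -5.17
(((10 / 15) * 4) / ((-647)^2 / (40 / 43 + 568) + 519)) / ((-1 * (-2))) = 97856 / 92091009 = 0.00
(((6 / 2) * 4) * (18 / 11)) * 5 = 1080 / 11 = 98.18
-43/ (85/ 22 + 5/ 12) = -5676/ 565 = -10.05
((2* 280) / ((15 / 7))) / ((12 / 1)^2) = 49 / 27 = 1.81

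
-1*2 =-2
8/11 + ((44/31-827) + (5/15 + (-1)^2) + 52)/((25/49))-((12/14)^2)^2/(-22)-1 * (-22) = -91546680991/61405575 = -1490.85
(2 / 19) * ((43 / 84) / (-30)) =-43 / 23940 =-0.00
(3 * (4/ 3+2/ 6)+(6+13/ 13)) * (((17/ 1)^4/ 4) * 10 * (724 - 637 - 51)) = 90202680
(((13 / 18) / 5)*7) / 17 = 91 / 1530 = 0.06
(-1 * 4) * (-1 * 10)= 40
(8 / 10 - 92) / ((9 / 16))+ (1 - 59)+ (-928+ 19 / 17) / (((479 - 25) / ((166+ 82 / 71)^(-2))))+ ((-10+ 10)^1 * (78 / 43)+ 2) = -1185637795722353 / 5435379272160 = -218.13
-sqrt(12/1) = -2 * sqrt(3) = -3.46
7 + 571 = 578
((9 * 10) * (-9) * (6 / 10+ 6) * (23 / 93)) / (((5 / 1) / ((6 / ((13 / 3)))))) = -737748 / 2015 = -366.13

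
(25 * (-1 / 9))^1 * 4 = -100 / 9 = -11.11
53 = 53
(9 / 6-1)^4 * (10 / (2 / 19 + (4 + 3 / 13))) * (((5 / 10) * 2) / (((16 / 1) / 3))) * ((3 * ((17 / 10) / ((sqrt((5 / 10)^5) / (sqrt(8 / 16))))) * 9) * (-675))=-1500525 / 448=-3349.39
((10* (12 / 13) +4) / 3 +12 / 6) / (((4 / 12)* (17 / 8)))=2000 / 221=9.05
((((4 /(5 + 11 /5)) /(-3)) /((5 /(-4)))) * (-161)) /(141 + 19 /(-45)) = -1610 /9489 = -0.17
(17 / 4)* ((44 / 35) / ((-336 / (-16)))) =187 / 735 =0.25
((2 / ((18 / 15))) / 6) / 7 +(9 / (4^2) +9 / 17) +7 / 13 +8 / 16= 2.17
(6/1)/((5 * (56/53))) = 159/140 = 1.14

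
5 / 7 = 0.71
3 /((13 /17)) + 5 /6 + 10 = 1151 /78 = 14.76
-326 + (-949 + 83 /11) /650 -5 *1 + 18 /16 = -9475849 /28600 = -331.32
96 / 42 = 16 / 7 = 2.29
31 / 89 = 0.35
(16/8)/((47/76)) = 152/47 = 3.23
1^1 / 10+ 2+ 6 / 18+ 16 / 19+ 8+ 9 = 11557 / 570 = 20.28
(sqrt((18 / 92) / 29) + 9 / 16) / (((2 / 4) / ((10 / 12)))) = 5* sqrt(1334) / 1334 + 15 / 16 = 1.07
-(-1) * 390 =390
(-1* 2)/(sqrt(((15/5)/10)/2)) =-4* sqrt(15)/3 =-5.16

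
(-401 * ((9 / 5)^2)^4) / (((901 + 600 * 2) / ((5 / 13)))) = -17261735121 / 2133828125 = -8.09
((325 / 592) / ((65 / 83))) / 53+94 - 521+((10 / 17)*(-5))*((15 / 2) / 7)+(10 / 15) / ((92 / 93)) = -36880708937 / 85876112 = -429.46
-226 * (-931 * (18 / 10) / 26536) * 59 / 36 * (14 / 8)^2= 304141873 / 4245760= 71.63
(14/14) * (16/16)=1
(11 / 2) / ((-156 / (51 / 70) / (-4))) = 187 / 1820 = 0.10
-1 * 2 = -2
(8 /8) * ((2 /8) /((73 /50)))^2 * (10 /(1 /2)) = 3125 /5329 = 0.59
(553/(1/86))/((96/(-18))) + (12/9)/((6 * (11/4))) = -7062299/792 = -8917.04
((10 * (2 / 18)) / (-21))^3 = -0.00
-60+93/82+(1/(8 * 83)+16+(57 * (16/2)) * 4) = 48489637/27224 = 1781.14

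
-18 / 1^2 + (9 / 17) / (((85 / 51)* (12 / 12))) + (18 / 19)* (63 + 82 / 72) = 139151 / 3230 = 43.08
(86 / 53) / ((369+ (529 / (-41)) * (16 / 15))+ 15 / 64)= 3384960 / 741542557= 0.00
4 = 4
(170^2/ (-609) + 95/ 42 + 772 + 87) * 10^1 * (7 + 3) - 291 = 49383631/ 609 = 81089.71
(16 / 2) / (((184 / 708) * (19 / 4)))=2832 / 437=6.48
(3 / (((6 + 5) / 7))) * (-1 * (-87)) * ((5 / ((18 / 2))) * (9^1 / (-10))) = -1827 / 22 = -83.05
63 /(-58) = -1.09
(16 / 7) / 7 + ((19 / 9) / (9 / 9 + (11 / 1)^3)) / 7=191941 / 587412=0.33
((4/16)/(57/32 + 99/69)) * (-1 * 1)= -184/2367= -0.08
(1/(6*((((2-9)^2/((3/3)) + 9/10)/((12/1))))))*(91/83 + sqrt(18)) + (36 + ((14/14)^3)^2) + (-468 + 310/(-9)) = -173479433/372753 + 60*sqrt(2)/499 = -465.23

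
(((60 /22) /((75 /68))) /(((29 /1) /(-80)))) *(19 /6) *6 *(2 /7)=-82688 /2233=-37.03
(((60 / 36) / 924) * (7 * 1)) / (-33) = -5 / 13068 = -0.00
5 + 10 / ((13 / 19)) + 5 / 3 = 830 / 39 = 21.28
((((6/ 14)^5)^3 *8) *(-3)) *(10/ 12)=-286978140/ 4747561509943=-0.00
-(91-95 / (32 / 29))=-4.91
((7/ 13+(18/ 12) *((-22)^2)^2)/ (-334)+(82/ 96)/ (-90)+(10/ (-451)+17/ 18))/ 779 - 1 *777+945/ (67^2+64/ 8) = -3843408067268381219/ 4939229462001120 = -778.14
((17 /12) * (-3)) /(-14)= 17 /56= 0.30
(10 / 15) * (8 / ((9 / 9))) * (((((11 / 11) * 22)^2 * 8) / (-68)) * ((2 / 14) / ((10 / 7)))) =-7744 / 255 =-30.37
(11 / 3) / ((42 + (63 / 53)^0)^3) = 0.00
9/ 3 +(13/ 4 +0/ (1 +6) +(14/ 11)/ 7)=6.43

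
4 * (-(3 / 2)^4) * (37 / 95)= -2997 / 380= -7.89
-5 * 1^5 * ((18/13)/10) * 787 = -7083/13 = -544.85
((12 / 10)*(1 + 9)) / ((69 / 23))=4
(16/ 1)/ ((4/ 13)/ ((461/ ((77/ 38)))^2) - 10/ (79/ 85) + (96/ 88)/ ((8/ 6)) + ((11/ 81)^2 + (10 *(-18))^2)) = 90983408318863632/ 184184975848800479171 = 0.00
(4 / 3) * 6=8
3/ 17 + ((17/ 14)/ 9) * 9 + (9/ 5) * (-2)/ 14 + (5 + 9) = 18009/ 1190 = 15.13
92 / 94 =46 / 47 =0.98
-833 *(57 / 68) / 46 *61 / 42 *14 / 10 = -56791 / 1840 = -30.86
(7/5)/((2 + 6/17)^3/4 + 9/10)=68782/204217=0.34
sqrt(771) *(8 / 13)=8 *sqrt(771) / 13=17.09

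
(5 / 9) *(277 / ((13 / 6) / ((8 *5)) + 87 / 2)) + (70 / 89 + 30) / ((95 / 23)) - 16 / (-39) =7856767636 / 689364897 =11.40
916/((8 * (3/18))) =687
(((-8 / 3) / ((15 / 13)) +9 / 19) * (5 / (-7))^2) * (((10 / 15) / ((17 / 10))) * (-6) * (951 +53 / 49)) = 14658058400 / 6979707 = 2100.10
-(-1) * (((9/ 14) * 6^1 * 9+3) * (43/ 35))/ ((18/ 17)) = 43.76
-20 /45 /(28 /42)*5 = -10 /3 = -3.33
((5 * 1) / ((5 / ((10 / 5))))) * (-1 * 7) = -14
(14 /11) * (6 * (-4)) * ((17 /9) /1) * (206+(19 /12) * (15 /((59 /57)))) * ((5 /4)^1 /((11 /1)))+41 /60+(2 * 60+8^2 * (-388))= -11227814281 /428340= -26212.39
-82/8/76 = -41/304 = -0.13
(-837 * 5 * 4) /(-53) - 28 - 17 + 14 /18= 129566 /477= 271.63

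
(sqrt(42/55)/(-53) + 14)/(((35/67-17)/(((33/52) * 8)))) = -5159/1196 + 67 * sqrt(2310)/633880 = -4.31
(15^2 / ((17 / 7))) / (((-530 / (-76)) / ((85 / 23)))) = 59850 / 1219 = 49.10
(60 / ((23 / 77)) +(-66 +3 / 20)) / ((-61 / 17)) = -1055853 / 28060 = -37.63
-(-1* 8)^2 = -64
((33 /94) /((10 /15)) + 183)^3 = 41074338181527 /6644672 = 6181544.88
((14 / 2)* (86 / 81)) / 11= 602 / 891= 0.68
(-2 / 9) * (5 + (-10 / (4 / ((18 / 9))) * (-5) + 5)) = -70 / 9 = -7.78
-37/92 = -0.40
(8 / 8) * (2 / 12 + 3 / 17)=35 / 102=0.34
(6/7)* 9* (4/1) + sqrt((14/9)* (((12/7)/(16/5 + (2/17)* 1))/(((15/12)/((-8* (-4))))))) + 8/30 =16* sqrt(1598)/141 + 3268/105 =35.66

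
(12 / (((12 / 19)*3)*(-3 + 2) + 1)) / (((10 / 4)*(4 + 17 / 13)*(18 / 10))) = -0.56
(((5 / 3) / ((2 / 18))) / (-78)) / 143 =-0.00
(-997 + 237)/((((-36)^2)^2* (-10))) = 19/419904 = 0.00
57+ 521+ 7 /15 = 8677 /15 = 578.47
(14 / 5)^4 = 38416 / 625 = 61.47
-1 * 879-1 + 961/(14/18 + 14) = -108391/133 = -814.97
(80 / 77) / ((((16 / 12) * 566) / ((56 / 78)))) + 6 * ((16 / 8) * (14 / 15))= 2266464 / 202345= 11.20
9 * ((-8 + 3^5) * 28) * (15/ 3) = 296100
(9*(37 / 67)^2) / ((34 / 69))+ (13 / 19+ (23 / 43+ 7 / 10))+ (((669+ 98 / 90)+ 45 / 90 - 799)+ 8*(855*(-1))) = -39059785327469 / 5611294890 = -6960.92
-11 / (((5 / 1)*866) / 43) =-473 / 4330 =-0.11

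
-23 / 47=-0.49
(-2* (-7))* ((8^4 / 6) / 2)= 14336 / 3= 4778.67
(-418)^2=174724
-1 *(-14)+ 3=17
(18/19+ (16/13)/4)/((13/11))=3410/3211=1.06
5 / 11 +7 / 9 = 122 / 99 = 1.23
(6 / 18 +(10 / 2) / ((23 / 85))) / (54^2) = 649 / 100602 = 0.01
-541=-541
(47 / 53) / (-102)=-47 / 5406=-0.01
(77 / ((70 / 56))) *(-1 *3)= -924 / 5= -184.80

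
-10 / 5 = -2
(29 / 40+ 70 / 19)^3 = 85.72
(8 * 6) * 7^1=336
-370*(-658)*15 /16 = 912975 /4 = 228243.75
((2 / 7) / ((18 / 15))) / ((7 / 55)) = 275 / 147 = 1.87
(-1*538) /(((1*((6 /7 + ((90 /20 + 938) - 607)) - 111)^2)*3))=-105448 /29862075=-0.00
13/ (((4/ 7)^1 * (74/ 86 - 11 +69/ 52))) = -7267/ 2815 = -2.58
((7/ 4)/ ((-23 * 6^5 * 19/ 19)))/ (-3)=7/ 2146176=0.00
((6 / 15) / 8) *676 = 169 / 5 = 33.80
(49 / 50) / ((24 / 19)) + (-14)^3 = -3291869 / 1200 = -2743.22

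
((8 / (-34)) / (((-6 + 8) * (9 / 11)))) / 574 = -0.00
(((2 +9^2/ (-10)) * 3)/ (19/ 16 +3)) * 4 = -5856/ 335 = -17.48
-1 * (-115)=115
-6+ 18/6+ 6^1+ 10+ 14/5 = 79/5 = 15.80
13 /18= 0.72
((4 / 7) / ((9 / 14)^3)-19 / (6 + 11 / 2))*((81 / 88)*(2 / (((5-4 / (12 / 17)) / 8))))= -8362 / 759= -11.02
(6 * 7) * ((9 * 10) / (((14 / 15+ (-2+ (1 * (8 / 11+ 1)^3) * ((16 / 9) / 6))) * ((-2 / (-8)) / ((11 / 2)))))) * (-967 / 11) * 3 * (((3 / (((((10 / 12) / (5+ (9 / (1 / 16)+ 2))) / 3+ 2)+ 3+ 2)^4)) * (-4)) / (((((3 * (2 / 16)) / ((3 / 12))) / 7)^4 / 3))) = 459006457550253054158415283200 / 1355941501039975528577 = 338514941.24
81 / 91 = 0.89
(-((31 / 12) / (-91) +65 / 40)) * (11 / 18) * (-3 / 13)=38357 / 170352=0.23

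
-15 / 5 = -3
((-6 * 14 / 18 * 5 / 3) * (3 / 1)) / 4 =-35 / 6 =-5.83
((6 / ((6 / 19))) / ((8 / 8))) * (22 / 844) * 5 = 1045 / 422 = 2.48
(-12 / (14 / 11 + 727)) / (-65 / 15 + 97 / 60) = 7920 / 1305793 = 0.01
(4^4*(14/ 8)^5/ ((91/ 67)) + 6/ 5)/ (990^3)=804647/ 252277740000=0.00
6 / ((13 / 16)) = 96 / 13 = 7.38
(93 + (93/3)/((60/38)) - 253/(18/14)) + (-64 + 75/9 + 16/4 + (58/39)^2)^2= 2361.65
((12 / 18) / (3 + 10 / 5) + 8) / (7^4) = 122 / 36015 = 0.00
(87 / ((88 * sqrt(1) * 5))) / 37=87 / 16280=0.01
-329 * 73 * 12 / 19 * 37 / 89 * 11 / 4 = -29324757 / 1691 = -17341.67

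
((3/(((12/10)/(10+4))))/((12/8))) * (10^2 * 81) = 189000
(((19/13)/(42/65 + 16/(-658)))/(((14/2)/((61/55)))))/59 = 893/141482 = 0.01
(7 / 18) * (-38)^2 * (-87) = -48855.33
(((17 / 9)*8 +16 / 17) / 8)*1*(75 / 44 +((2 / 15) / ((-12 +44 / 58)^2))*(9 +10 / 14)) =64620126377 / 18780563340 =3.44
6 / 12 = 1 / 2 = 0.50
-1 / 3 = -0.33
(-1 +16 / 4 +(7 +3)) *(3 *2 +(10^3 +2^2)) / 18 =6565 / 9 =729.44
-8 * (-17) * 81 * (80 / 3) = 293760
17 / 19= 0.89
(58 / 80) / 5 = 29 / 200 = 0.14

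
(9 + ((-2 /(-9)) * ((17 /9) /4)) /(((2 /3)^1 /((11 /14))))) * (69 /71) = 317285 /35784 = 8.87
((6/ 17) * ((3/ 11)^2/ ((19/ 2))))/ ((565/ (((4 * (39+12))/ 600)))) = 54/ 32473375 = 0.00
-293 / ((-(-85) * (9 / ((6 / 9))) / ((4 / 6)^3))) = -4688 / 61965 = -0.08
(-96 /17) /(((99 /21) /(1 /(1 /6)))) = -1344 /187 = -7.19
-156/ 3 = -52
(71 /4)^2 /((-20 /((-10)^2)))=-25205 /16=-1575.31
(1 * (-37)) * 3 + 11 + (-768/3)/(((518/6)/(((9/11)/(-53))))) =-15092788/150997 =-99.95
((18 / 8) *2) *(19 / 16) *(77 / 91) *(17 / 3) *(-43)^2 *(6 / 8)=59125473 / 1664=35532.14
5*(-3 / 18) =-5 / 6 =-0.83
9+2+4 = 15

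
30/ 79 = 0.38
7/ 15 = 0.47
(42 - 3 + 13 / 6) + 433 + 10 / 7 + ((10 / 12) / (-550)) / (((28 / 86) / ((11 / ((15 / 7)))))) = 5992199 / 12600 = 475.57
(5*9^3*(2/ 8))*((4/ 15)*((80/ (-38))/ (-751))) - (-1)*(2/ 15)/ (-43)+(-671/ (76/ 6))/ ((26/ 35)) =-33803524901/ 478582260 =-70.63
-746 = -746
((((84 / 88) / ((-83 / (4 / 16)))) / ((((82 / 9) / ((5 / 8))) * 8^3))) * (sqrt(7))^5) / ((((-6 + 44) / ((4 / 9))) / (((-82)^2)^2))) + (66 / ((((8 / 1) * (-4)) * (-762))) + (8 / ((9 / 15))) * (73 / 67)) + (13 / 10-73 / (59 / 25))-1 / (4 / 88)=-8940682171 / 240974880-354598545 * sqrt(7) / 35526656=-63.51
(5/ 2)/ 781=5/ 1562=0.00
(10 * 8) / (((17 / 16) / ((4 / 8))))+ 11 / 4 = 2747 / 68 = 40.40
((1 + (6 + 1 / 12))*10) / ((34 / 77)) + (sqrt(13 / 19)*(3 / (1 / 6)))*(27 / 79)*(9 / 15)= 1458*sqrt(247) / 7505 + 1925 / 12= 163.47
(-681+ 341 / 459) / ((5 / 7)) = -2185666 / 2295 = -952.36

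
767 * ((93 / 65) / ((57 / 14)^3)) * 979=4913381704 / 308655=15918.68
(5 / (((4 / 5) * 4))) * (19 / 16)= 475 / 256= 1.86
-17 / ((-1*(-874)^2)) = 0.00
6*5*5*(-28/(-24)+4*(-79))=-47225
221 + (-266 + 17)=-28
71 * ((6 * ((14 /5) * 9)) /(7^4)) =7668 /1715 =4.47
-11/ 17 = -0.65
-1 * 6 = -6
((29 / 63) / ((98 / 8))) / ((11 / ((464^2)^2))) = 158343629.99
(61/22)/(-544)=-61/11968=-0.01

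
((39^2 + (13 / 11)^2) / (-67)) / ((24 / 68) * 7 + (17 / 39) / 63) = -7694267490 / 838936681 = -9.17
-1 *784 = -784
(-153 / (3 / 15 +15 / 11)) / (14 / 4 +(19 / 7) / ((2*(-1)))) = -3927 / 86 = -45.66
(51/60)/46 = 17/920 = 0.02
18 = 18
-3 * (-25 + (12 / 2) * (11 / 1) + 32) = -219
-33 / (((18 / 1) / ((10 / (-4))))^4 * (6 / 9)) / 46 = -6875 / 17169408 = -0.00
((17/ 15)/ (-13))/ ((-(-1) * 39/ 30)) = -34/ 507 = -0.07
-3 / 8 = -0.38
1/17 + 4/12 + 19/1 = 989/51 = 19.39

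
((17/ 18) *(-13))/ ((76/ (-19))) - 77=-5323/ 72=-73.93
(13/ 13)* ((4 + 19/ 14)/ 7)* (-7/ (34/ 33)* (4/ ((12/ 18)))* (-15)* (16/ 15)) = 59400/ 119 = 499.16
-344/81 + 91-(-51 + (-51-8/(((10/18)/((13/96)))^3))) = 7832772839/41472000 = 188.87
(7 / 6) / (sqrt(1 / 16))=14 / 3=4.67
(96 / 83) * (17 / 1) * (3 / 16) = 306 / 83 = 3.69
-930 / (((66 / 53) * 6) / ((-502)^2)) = -31366861.52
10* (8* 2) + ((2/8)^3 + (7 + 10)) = 11329/64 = 177.02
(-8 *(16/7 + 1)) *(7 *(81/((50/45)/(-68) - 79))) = 4560624/24179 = 188.62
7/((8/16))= 14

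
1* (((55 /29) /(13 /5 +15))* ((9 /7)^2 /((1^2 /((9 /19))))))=18225 /215992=0.08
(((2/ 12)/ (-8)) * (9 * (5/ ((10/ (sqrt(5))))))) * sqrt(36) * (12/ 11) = -27 * sqrt(5)/ 44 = -1.37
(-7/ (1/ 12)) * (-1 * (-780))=-65520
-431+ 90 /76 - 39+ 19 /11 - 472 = -392539 /418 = -939.09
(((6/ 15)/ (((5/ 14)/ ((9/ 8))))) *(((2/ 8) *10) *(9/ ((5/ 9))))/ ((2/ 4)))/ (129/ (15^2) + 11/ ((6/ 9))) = 15309/ 2561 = 5.98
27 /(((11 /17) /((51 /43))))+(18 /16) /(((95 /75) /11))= 4260573 /71896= 59.26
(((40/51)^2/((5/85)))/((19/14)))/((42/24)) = 12800/2907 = 4.40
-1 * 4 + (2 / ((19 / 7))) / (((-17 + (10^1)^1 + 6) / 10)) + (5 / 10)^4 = -3437 / 304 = -11.31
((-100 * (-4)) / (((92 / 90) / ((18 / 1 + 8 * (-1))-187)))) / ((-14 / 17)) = 13540500 / 161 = 84102.48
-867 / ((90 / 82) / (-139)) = 1647011 / 15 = 109800.73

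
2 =2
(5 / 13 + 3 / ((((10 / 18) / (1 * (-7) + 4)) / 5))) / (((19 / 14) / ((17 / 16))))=-15589 / 247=-63.11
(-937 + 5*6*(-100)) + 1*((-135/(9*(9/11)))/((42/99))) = -55723/14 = -3980.21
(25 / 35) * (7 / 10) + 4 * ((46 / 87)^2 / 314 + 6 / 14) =36897571 / 16636662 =2.22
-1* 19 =-19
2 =2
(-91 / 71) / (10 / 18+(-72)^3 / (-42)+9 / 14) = -0.00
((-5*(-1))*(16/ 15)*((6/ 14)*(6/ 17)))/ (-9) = -32/ 357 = -0.09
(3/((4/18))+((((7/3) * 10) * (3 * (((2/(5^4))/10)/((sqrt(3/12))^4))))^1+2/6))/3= 53219/11250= 4.73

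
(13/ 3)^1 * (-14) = -60.67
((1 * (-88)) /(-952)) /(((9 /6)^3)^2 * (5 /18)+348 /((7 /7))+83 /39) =54912 /209872565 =0.00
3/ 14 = 0.21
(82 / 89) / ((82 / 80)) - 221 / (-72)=25429 / 6408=3.97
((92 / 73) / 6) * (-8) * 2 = -736 / 219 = -3.36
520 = 520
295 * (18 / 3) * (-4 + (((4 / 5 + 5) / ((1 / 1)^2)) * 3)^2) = 2644026 / 5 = 528805.20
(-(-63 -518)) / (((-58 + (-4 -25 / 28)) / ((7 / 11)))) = -113876 / 19371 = -5.88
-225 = -225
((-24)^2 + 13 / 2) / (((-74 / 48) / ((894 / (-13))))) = 25983.62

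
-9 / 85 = -0.11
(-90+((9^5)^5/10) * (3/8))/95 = 2153693963075557766303547/7600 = 283380784615204969250.47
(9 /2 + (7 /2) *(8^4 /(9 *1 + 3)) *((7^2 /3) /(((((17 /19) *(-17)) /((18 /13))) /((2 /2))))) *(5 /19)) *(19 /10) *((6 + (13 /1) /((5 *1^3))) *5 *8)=-302575.48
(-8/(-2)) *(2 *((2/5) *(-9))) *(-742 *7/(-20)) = -186984/25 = -7479.36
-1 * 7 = -7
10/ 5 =2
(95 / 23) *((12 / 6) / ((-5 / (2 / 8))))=-19 / 46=-0.41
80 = 80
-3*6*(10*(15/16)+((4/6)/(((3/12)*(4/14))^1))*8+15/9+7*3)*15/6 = -38415/8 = -4801.88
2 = 2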